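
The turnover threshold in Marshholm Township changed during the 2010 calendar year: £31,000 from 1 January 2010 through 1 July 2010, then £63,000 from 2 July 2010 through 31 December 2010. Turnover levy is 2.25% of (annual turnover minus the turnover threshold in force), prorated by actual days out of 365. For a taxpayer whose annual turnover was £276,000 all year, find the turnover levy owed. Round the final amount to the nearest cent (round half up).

£5,151.51

1 January – 1 July 2010: 182 days, exemption £31,000 → (£276,000 − £31,000) × 2.25% × 182/365 = £2,748.6986
2 July – 31 December 2010: 183 days, exemption £63,000 → (£276,000 − £63,000) × 2.25% × 183/365 = £2,402.8151
Total = £5,151.5137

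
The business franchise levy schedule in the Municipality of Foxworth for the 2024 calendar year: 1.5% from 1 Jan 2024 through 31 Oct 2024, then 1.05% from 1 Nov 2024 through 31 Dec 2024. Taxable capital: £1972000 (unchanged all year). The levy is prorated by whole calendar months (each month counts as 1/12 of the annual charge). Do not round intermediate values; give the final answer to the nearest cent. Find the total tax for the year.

£28101.00

1 Jan – 31 Oct 2024: 10 months at 1.5% → £1972000 × 1.5% × 10/12 = £24650.0000
1 Nov – 31 Dec 2024: 2 months at 1.05% → £1972000 × 1.05% × 2/12 = £3451.0000
Total = £28101.0000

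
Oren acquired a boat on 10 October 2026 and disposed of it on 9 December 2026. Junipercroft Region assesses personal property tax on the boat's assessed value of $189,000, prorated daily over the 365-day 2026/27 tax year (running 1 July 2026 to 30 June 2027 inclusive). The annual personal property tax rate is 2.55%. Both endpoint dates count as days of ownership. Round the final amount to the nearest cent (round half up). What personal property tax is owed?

$805.45

Days held (10 October – 9 December 2026): 61 out of 365
Tax = $189,000 × 2.55% × 61/365 = $805.4507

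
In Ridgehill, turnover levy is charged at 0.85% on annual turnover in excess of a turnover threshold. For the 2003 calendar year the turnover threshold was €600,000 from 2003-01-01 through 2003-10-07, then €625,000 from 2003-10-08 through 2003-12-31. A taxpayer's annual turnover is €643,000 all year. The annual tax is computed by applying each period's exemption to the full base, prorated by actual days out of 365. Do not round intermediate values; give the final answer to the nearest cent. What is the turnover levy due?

€316.01

2003-01-01 to 2003-10-07: 280 days, exemption €600,000 → (€643,000 − €600,000) × 0.85% × 280/365 = €280.3836
2003-10-08 to 2003-12-31: 85 days, exemption €625,000 → (€643,000 − €625,000) × 0.85% × 85/365 = €35.6301
Total = €316.0137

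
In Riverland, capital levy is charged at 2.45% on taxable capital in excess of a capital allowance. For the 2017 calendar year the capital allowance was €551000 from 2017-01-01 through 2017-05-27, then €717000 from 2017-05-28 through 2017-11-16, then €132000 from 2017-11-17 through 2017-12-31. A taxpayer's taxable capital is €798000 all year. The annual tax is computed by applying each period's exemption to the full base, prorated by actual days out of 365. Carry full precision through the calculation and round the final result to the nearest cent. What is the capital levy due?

€5389.46

2017-01-01 to 2017-05-27: 147 days, exemption €551000 → (€798000 − €551000) × 2.45% × 147/365 = €2437.1795
2017-05-28 to 2017-11-16: 173 days, exemption €717000 → (€798000 − €717000) × 2.45% × 173/365 = €940.5986
2017-11-17 to 2017-12-31: 45 days, exemption €132000 → (€798000 − €132000) × 2.45% × 45/365 = €2011.6849
Total = €5389.4630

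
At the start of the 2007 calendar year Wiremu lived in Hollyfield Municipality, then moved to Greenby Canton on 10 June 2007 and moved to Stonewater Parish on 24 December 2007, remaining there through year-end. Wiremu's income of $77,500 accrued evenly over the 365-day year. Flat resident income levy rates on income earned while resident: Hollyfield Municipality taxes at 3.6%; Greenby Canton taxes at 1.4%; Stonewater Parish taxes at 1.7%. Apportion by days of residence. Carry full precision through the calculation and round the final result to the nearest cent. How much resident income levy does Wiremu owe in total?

Hollyfield Municipality, 1 January – 9 June 2007: 160 days → $77,500 × 3.6% × 160/365 = $1,223.0137
Greenby Canton, 10 June – 23 December 2007: 197 days → $77,500 × 1.4% × 197/365 = $585.6027
Stonewater Parish, 24 December – 31 December 2007: 8 days → $77,500 × 1.7% × 8/365 = $28.8767
Total = $1,837.4932

$1,837.49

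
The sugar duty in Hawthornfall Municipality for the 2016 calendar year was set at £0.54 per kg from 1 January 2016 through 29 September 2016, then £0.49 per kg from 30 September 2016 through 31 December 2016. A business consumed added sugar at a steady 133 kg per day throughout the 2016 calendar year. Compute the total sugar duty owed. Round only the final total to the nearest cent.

£25667.67

1 January – 29 September 2016: 273 days × 133 kg/day = 36,309 kg at £0.54/kg → £19606.86
30 September – 31 December 2016: 93 days × 133 kg/day = 12,369 kg at £0.49/kg → £6060.81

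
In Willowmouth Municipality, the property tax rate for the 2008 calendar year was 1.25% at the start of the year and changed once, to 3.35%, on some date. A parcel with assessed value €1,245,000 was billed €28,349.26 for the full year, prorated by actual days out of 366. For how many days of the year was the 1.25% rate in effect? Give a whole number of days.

Let d = days at the first rate; then 366 − d days at the second rate.
€1,245,000 × [1.25%·d + 3.35%·(366−d)] / 366 = €28,349.26
Solving gives d = 187, so the new rate took effect on 6 Jul 2008.

187 days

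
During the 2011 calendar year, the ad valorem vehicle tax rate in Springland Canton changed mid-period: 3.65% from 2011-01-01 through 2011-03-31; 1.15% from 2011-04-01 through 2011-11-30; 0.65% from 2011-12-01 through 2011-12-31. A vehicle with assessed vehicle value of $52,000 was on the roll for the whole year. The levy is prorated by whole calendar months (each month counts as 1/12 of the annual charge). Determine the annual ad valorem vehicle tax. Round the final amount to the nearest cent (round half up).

$901.33

2011-01-01 to 2011-03-31: 3 months at 3.65% → $52,000 × 3.65% × 3/12 = $474.5000
2011-04-01 to 2011-11-30: 8 months at 1.15% → $52,000 × 1.15% × 8/12 = $398.6667
2011-12-01 to 2011-12-31: 1 month at 0.65% → $52,000 × 0.65% × 1/12 = $28.1667
Total = $901.3333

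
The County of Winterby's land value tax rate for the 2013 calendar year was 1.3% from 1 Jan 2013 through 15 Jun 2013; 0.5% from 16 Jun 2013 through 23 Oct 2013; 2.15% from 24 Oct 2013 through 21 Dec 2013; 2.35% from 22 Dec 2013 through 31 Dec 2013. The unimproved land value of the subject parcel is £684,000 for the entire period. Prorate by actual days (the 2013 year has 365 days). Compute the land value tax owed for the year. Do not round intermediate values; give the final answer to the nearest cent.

£8,079.63

1 Jan – 15 Jun 2013: 166 days at 1.3% → £684,000 × 1.3% × 166/365 = £4,044.0329
16 Jun – 23 Oct 2013: 130 days at 0.5% → £684,000 × 0.5% × 130/365 = £1,218.0822
24 Oct – 21 Dec 2013: 59 days at 2.15% → £684,000 × 2.15% × 59/365 = £2,377.1342
22 Dec – 31 Dec 2013: 10 days at 2.35% → £684,000 × 2.35% × 10/365 = £440.3836
Total = £8,079.6329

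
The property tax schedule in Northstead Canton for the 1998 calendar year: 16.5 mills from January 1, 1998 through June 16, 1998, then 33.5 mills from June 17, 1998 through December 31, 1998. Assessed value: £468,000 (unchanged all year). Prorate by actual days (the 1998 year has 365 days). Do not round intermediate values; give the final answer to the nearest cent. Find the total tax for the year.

January 1 – June 16, 1998: 167 days at 16.5 mills → £468,000 × 1.65% × 167/365 = £3,533.0795
June 17 – December 31, 1998: 198 days at 33.5 mills → £468,000 × 3.35% × 198/365 = £8,504.7781
Total = £12,037.8575

£12,037.86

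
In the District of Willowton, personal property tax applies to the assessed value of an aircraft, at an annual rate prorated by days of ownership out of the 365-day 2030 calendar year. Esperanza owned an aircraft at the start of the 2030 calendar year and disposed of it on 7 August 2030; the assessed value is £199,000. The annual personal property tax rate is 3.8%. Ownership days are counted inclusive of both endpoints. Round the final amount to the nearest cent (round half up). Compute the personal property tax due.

£4,537.20

Days held (1 January – 7 August 2030): 219 out of 365
Tax = £199,000 × 3.8% × 219/365 = £4,537.2000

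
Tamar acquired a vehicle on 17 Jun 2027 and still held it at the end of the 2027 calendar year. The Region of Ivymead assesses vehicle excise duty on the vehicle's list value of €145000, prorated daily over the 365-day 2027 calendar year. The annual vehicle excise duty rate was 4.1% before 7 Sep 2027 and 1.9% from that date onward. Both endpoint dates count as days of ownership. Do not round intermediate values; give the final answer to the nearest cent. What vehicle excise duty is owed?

€2211.15

17 Jun – 6 Sep 2027: 82 days at 4.1% → €145000 × 4.1% × 82/365 = €1335.5890
7 Sep – 31 Dec 2027: 116 days at 1.9% → €145000 × 1.9% × 116/365 = €875.5616
Total = €2211.1507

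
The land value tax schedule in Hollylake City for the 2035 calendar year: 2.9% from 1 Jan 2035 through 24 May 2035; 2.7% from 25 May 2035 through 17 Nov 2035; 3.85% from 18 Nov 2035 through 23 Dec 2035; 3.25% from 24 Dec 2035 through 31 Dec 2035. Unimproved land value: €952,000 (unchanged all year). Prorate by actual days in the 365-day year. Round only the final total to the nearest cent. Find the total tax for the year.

€27,649.73

1 Jan – 24 May 2035: 144 days at 2.9% → €952,000 × 2.9% × 144/365 = €10,891.9233
25 May – 17 Nov 2035: 177 days at 2.7% → €952,000 × 2.7% × 177/365 = €12,464.6795
18 Nov – 23 Dec 2035: 36 days at 3.85% → €952,000 × 3.85% × 36/365 = €3,614.9918
24 Dec – 31 Dec 2035: 8 days at 3.25% → €952,000 × 3.25% × 8/365 = €678.1370
Total = €27,649.7315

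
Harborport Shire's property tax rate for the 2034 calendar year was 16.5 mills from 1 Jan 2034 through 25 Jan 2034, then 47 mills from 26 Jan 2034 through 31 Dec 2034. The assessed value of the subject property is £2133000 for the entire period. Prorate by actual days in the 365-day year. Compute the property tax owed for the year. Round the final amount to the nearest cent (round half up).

£95795.08

1 Jan – 25 Jan 2034: 25 days at 16.5 mills → £2133000 × 1.65% × 25/365 = £2410.5822
26 Jan – 31 Dec 2034: 340 days at 47 mills → £2133000 × 4.7% × 340/365 = £93384.4932
Total = £95795.0753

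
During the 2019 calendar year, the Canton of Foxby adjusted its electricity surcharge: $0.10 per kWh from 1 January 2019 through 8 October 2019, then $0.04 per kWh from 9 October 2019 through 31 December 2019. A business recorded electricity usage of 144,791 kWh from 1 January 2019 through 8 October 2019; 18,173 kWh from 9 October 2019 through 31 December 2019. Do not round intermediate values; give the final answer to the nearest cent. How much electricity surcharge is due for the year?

$15,206.02

1 January – 8 October 2019: 144,791 kWh at $0.10/kWh → $14,479.10
9 October – 31 December 2019: 18,173 kWh at $0.04/kWh → $726.92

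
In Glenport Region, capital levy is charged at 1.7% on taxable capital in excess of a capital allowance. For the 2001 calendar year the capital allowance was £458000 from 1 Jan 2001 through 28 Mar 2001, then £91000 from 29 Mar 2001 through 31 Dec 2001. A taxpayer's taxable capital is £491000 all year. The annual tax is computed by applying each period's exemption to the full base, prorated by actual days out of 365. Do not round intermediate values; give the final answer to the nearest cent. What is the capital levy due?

1 Jan – 28 Mar 2001: 87 days, exemption £458000 → (£491000 − £458000) × 1.7% × 87/365 = £133.7178
29 Mar – 31 Dec 2001: 278 days, exemption £91000 → (£491000 − £91000) × 1.7% × 278/365 = £5179.1781
Total = £5312.8959

£5312.90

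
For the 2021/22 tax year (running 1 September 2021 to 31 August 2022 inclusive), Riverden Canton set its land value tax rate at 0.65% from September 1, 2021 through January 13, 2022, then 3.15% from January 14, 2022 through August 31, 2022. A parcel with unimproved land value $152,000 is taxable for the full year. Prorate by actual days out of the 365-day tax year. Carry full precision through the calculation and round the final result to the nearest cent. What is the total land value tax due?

$3,382.52

September 1, 2021 – January 13, 2022: 135 days at 0.65% → $152,000 × 0.65% × 135/365 = $365.4247
January 14 – August 31, 2022: 230 days at 3.15% → $152,000 × 3.15% × 230/365 = $3,017.0959
Total = $3,382.5205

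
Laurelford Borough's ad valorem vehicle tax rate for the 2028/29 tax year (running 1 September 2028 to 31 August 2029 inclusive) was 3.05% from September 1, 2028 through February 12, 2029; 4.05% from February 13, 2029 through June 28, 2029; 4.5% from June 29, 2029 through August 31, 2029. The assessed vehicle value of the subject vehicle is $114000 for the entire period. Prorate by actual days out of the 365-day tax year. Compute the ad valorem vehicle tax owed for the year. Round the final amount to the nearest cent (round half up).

September 1, 2028 – February 12, 2029: 165 days at 3.05% → $114000 × 3.05% × 165/365 = $1571.7945
February 13 – June 28, 2029: 136 days at 4.05% → $114000 × 4.05% × 136/365 = $1720.3068
June 29 – August 31, 2029: 64 days at 4.5% → $114000 × 4.5% × 64/365 = $899.5068
Total = $4191.6082

$4191.61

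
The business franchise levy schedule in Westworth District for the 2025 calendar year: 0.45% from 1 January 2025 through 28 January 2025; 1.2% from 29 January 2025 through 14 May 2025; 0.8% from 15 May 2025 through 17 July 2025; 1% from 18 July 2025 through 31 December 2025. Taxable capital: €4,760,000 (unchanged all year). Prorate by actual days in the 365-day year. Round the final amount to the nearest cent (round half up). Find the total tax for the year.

€46,687.12

1 January – 28 January 2025: 28 days at 0.45% → €4,760,000 × 0.45% × 28/365 = €1,643.1781
29 January – 14 May 2025: 106 days at 1.2% → €4,760,000 × 1.2% × 106/365 = €16,588.2740
15 May – 17 July 2025: 64 days at 0.8% → €4,760,000 × 0.8% × 64/365 = €6,677.0411
18 July – 31 December 2025: 167 days at 1% → €4,760,000 × 1% × 167/365 = €21,778.6301
Total = €46,687.1233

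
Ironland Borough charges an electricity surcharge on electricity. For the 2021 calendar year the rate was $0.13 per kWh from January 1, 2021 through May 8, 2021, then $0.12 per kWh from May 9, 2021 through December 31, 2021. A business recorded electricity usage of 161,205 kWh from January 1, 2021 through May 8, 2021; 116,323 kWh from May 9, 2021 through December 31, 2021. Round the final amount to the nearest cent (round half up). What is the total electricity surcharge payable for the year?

January 1 – May 8, 2021: 161,205 kWh at $0.13/kWh → $20956.65
May 9 – December 31, 2021: 116,323 kWh at $0.12/kWh → $13958.76

$34915.41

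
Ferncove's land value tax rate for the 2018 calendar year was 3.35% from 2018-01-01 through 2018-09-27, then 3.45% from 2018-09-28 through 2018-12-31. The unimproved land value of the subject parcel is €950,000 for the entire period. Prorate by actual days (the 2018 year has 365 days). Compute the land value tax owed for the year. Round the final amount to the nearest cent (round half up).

2018-01-01 to 2018-09-27: 270 days at 3.35% → €950,000 × 3.35% × 270/365 = €23,541.7808
2018-09-28 to 2018-12-31: 95 days at 3.45% → €950,000 × 3.45% × 95/365 = €8,530.4795
Total = €32,072.2603

€32,072.26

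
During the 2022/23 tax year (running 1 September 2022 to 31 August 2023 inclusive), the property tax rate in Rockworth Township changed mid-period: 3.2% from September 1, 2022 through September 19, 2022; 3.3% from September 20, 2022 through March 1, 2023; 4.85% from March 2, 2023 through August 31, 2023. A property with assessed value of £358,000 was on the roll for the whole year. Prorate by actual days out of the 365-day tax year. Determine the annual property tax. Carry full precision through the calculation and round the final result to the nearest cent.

September 1 – September 19, 2022: 19 days at 3.2% → £358,000 × 3.2% × 19/365 = £596.3397
September 20, 2022 – March 1, 2023: 163 days at 3.3% → £358,000 × 3.3% × 163/365 = £5,275.8411
March 2 – August 31, 2023: 183 days at 4.85% → £358,000 × 4.85% × 183/365 = £8,705.2849
Total = £14,577.4658

£14,577.47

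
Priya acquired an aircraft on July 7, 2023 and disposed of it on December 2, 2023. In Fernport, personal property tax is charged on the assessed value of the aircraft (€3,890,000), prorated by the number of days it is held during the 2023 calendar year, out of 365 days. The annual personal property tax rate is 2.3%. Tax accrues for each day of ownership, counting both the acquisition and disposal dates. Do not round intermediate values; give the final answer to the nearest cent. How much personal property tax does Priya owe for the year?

Days held (July 7 – December 2, 2023): 149 out of 365
Tax = €3,890,000 × 2.3% × 149/365 = €36,523.3699

€36,523.37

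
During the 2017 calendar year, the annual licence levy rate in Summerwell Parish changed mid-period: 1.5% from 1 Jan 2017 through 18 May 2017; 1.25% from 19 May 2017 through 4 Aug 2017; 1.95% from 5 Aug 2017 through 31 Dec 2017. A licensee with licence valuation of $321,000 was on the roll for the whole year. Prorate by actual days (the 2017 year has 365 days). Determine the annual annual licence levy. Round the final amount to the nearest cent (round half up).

1 Jan – 18 May 2017: 138 days at 1.5% → $321,000 × 1.5% × 138/365 = $1,820.4658
19 May – 4 Aug 2017: 78 days at 1.25% → $321,000 × 1.25% × 78/365 = $857.4658
5 Aug – 31 Dec 2017: 149 days at 1.95% → $321,000 × 1.95% × 149/365 = $2,555.2479
Total = $5,233.1795

$5,233.18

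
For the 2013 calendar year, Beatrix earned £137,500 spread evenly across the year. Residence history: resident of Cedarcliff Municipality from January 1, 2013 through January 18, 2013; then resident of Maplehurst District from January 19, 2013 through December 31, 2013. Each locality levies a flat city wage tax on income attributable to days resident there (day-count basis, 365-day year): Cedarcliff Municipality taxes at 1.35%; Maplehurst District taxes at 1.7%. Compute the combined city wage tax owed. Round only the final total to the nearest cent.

Cedarcliff Municipality, January 1 – January 18, 2013: 18 days → £137,500 × 1.35% × 18/365 = £91.5411
Maplehurst District, January 19 – December 31, 2013: 347 days → £137,500 × 1.7% × 347/365 = £2,222.2260
Total = £2,313.7671

£2,313.77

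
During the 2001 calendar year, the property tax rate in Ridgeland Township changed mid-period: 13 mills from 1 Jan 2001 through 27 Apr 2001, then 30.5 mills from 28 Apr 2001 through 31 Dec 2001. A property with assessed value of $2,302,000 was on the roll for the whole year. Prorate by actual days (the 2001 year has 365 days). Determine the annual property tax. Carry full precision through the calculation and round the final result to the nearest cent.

1 Jan – 27 Apr 2001: 117 days at 13 mills → $2,302,000 × 1.3% × 117/365 = $9,592.7178
28 Apr – 31 Dec 2001: 248 days at 30.5 mills → $2,302,000 × 3.05% × 248/365 = $47,705.0082
Total = $57,297.7260

$57,297.73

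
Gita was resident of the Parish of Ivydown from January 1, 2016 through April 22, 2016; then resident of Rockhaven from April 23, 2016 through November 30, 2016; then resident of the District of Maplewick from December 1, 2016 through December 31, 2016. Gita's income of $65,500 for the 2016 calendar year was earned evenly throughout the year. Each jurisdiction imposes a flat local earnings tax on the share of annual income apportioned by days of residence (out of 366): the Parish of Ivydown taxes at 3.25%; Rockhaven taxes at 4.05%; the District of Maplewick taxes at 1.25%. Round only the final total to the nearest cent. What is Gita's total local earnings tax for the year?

The Parish of Ivydown, January 1 – April 22, 2016: 113 days → $65,500 × 3.25% × 113/366 = $657.2370
Rockhaven, April 23 – November 30, 2016: 222 days → $65,500 × 4.05% × 222/366 = $1,609.0451
The District of Maplewick, December 1 – December 31, 2016: 31 days → $65,500 × 1.25% × 31/366 = $69.3477
Total = $2,335.6298

$2,335.63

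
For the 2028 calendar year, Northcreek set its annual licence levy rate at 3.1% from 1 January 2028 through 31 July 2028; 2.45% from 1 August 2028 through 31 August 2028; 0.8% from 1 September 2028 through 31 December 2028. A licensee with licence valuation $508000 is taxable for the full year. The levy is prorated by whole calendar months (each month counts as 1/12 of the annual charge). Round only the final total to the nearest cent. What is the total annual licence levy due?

$11578.17

1 January – 31 July 2028: 7 months at 3.1% → $508000 × 3.1% × 7/12 = $9186.3333
1 August – 31 August 2028: 1 month at 2.45% → $508000 × 2.45% × 1/12 = $1037.1667
1 September – 31 December 2028: 4 months at 0.8% → $508000 × 0.8% × 4/12 = $1354.6667
Total = $11578.1667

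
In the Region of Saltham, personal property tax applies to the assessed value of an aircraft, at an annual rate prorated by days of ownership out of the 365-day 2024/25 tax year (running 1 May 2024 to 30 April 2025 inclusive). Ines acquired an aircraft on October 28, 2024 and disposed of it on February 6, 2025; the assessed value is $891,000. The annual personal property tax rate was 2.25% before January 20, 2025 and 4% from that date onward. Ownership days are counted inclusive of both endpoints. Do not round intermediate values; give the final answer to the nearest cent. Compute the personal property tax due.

October 28, 2024 – January 19, 2025: 84 days at 2.25% → $891,000 × 2.25% × 84/365 = $4,613.6712
January 20 – February 6, 2025: 18 days at 4% → $891,000 × 4% × 18/365 = $1,757.5890
Total = $6,371.2603

$6,371.26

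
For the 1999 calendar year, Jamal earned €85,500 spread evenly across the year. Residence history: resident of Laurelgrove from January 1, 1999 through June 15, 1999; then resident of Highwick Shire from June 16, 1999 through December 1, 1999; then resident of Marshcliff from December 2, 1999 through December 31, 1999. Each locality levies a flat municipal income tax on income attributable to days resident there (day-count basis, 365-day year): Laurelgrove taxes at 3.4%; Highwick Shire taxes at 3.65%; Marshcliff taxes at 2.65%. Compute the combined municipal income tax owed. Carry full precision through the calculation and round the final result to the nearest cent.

Laurelgrove, January 1 – June 15, 1999: 166 days → €85,500 × 3.4% × 166/365 = €1,322.0877
Highwick Shire, June 16 – December 1, 1999: 169 days → €85,500 × 3.65% × 169/365 = €1,444.9500
Marshcliff, December 2 – December 31, 1999: 30 days → €85,500 × 2.65% × 30/365 = €186.2260
Total = €2,953.2637

€2,953.26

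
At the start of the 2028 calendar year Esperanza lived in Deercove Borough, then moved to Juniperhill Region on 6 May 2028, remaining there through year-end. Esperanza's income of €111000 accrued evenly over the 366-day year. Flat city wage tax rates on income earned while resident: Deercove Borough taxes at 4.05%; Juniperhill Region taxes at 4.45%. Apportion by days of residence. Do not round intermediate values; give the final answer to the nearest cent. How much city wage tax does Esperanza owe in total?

Deercove Borough, 1 January – 5 May 2028: 126 days → €111000 × 4.05% × 126/366 = €1547.6311
Juniperhill Region, 6 May – 31 December 2028: 240 days → €111000 × 4.45% × 240/366 = €3239.0164
Total = €4786.6475

€4786.65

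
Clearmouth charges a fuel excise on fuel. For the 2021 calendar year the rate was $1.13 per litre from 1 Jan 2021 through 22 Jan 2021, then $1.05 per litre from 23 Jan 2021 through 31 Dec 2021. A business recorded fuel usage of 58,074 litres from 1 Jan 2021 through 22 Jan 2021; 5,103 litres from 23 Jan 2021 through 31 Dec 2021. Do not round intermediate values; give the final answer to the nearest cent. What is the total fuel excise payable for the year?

$70,981.77

1 Jan – 22 Jan 2021: 58,074 litres at $1.13/litre → $65,623.62
23 Jan – 31 Dec 2021: 5,103 litres at $1.05/litre → $5,358.15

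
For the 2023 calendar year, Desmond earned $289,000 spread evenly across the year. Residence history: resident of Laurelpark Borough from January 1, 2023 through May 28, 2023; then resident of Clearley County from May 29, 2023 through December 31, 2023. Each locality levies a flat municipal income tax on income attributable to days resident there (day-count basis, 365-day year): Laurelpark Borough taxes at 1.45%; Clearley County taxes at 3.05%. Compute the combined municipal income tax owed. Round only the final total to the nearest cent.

Laurelpark Borough, January 1 – May 28, 2023: 148 days → $289,000 × 1.45% × 148/365 = $1,699.1616
Clearley County, May 29 – December 31, 2023: 217 days → $289,000 × 3.05% × 217/365 = $5,240.4014
Total = $6,939.5630

$6,939.56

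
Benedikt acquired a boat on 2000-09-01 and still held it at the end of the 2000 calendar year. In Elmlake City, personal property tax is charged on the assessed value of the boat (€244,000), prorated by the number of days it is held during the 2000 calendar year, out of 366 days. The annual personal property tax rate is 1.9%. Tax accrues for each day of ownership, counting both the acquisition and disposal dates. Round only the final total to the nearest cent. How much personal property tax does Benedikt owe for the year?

€1,545.33

Days held (2000-09-01 to 2000-12-31): 122 out of 366
Tax = €244,000 × 1.9% × 122/366 = €1,545.3333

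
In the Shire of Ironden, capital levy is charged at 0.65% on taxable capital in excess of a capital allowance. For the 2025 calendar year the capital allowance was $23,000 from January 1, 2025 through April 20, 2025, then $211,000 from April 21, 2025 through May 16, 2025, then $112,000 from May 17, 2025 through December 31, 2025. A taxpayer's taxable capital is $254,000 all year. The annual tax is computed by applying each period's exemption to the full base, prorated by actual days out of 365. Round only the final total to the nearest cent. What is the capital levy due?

$1,051.50

January 1 – April 20, 2025: 110 days, exemption $23,000 → ($254,000 − $23,000) × 0.65% × 110/365 = $452.5068
April 21 – May 16, 2025: 26 days, exemption $211,000 → ($254,000 − $211,000) × 0.65% × 26/365 = $19.9096
May 17 – December 31, 2025: 229 days, exemption $112,000 → ($254,000 − $112,000) × 0.65% × 229/365 = $579.0877
Total = $1,051.5041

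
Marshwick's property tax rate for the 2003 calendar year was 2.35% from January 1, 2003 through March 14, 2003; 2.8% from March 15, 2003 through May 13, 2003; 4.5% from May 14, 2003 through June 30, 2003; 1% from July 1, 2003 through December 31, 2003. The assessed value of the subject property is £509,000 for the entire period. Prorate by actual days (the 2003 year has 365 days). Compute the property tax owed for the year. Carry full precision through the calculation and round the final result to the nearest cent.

January 1 – March 14, 2003: 73 days at 2.35% → £509,000 × 2.35% × 73/365 = £2,392.3000
March 15 – May 13, 2003: 60 days at 2.8% → £509,000 × 2.8% × 60/365 = £2,342.7945
May 14 – June 30, 2003: 48 days at 4.5% → £509,000 × 4.5% × 48/365 = £3,012.1644
July 1 – December 31, 2003: 184 days at 1% → £509,000 × 1% × 184/365 = £2,565.9178
Total = £10,313.1767

£10,313.18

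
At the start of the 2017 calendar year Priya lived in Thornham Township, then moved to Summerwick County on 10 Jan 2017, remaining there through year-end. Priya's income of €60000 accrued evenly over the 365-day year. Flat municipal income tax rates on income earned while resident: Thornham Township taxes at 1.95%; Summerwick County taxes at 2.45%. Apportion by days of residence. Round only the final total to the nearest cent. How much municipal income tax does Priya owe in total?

Thornham Township, 1 Jan – 9 Jan 2017: 9 days → €60000 × 1.95% × 9/365 = €28.8493
Summerwick County, 10 Jan – 31 Dec 2017: 356 days → €60000 × 2.45% × 356/365 = €1433.7534
Total = €1462.6027

€1462.60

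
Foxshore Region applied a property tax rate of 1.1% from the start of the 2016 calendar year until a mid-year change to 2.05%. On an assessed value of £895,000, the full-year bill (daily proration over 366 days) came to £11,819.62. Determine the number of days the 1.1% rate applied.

Let d = days at the first rate; then 366 − d days at the second rate.
£895,000 × [1.1%·d + 2.05%·(366−d)] / 366 = £11,819.62
Solving gives d = 281, so the new rate took effect on 8 October 2016.

281 days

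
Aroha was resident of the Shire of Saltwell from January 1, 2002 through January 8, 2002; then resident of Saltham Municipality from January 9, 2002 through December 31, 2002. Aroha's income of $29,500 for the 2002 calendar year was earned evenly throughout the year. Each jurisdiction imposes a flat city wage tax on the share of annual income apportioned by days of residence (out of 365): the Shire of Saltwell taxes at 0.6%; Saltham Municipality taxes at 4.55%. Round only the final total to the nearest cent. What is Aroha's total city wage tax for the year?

$1,316.71

The Shire of Saltwell, January 1 – January 8, 2002: 8 days → $29,500 × 0.6% × 8/365 = $3.8795
Saltham Municipality, January 9 – December 31, 2002: 357 days → $29,500 × 4.55% × 357/365 = $1,312.8308
Total = $1,316.7103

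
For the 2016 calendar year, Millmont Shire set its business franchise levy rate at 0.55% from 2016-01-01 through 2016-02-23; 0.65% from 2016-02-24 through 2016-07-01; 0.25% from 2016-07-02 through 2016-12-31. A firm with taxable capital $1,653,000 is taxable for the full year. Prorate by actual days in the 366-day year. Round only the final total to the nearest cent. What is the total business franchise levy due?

2016-01-01 to 2016-02-23: 54 days at 0.55% → $1,653,000 × 0.55% × 54/366 = $1,341.3689
2016-02-24 to 2016-07-01: 129 days at 0.65% → $1,653,000 × 0.65% × 129/366 = $3,786.9959
2016-07-02 to 2016-12-31: 183 days at 0.25% → $1,653,000 × 0.25% × 183/366 = $2,066.2500
Total = $7,194.6148

$7,194.61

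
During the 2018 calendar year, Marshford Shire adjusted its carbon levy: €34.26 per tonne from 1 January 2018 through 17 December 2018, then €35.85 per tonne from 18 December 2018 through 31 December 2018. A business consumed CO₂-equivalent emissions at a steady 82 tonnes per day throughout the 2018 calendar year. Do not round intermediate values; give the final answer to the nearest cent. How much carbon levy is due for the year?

1 January – 17 December 2018: 351 days × 82 tonnes/day = 28,782 tonnes at €34.26/tonne → €986,071.32
18 December – 31 December 2018: 14 days × 82 tonnes/day = 1,148 tonnes at €35.85/tonne → €41,155.80

€1,027,227.12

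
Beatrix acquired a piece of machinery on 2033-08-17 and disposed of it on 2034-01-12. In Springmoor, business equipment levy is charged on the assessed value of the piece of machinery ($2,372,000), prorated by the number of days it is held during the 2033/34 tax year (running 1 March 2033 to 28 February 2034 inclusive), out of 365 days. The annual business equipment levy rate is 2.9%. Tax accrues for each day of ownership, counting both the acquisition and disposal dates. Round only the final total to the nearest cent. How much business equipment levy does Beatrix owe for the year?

Days held (2033-08-17 to 2034-01-12): 149 out of 365
Tax = $2,372,000 × 2.9% × 149/365 = $28,080.5808

$28,080.58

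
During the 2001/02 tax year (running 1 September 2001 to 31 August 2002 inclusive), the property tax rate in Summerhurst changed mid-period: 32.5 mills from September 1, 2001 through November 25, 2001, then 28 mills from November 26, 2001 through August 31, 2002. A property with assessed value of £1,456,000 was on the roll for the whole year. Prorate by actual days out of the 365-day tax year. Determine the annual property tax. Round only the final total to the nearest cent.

£42,311.76

September 1 – November 25, 2001: 86 days at 32.5 mills → £1,456,000 × 3.25% × 86/365 = £11,149.3699
November 26, 2001 – August 31, 2002: 279 days at 28 mills → £1,456,000 × 2.8% × 279/365 = £31,162.3890
Total = £42,311.7589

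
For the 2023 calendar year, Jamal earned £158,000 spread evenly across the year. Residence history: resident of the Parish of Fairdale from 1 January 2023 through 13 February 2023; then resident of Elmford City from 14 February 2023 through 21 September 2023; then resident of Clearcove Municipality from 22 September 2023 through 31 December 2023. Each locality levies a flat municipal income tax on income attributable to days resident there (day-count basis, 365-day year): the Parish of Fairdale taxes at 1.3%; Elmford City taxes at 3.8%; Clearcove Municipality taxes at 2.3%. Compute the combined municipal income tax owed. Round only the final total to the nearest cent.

£4,872.03

The Parish of Fairdale, 1 January – 13 February 2023: 44 days → £158,000 × 1.3% × 44/365 = £247.6055
Elmford City, 14 February – 21 September 2023: 220 days → £158,000 × 3.8% × 220/365 = £3,618.8493
Clearcove Municipality, 22 September – 31 December 2023: 101 days → £158,000 × 2.3% × 101/365 = £1,005.5726
Total = £4,872.0274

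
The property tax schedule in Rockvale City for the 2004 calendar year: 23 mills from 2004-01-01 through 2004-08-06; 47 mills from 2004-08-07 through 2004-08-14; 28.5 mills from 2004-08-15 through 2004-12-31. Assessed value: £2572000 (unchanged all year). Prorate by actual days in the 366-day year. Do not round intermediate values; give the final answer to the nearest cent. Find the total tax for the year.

£65877.63

2004-01-01 to 2004-08-06: 219 days at 23 mills → £2572000 × 2.3% × 219/366 = £35396.6230
2004-08-07 to 2004-08-14: 8 days at 47 mills → £2572000 × 4.7% × 8/366 = £2642.2732
2004-08-15 to 2004-12-31: 139 days at 28.5 mills → £2572000 × 2.85% × 139/366 = £27838.7377
Total = £65877.6339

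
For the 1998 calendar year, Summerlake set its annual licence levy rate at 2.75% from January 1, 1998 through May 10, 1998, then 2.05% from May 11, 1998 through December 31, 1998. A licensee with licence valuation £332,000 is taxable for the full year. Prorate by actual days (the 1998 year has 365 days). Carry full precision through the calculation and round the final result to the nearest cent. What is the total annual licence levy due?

£7,633.73

January 1 – May 10, 1998: 130 days at 2.75% → £332,000 × 2.75% × 130/365 = £3,251.7808
May 11 – December 31, 1998: 235 days at 2.05% → £332,000 × 2.05% × 235/365 = £4,381.9452
Total = £7,633.7260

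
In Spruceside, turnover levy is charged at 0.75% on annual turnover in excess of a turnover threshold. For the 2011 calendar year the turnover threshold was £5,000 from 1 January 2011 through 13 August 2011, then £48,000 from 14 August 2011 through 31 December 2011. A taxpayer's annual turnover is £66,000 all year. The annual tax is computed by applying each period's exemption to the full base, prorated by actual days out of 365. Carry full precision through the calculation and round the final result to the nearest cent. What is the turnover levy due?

£333.80

1 January – 13 August 2011: 225 days, exemption £5,000 → (£66,000 − £5,000) × 0.75% × 225/365 = £282.0205
14 August – 31 December 2011: 140 days, exemption £48,000 → (£66,000 − £48,000) × 0.75% × 140/365 = £51.7808
Total = £333.8014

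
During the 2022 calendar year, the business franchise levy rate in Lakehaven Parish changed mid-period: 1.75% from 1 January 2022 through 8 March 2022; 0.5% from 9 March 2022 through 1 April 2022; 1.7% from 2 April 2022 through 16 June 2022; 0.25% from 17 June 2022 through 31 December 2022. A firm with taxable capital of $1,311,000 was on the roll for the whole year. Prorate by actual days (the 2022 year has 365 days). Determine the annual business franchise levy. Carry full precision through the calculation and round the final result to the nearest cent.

1 January – 8 March 2022: 67 days at 1.75% → $1,311,000 × 1.75% × 67/365 = $4,211.3630
9 March – 1 April 2022: 24 days at 0.5% → $1,311,000 × 0.5% × 24/365 = $431.0137
2 April – 16 June 2022: 76 days at 1.7% → $1,311,000 × 1.7% × 76/365 = $4,640.5808
17 June – 31 December 2022: 198 days at 0.25% → $1,311,000 × 0.25% × 198/365 = $1,777.9315
Total = $11,060.8890

$11,060.89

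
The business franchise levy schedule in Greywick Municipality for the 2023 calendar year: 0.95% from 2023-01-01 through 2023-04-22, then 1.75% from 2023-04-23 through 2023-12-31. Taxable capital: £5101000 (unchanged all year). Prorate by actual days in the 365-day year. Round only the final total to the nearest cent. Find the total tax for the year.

£76745.59

2023-01-01 to 2023-04-22: 112 days at 0.95% → £5101000 × 0.95% × 112/365 = £14869.7644
2023-04-23 to 2023-12-31: 253 days at 1.75% → £5101000 × 1.75% × 253/365 = £61875.8288
Total = £76745.5932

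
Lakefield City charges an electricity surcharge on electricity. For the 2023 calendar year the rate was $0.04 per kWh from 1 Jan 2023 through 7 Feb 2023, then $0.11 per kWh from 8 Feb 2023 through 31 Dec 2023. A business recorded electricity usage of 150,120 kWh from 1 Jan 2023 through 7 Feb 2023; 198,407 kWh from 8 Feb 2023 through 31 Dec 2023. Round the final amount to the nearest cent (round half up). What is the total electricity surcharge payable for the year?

1 Jan – 7 Feb 2023: 150,120 kWh at $0.04/kWh → $6,004.80
8 Feb – 31 Dec 2023: 198,407 kWh at $0.11/kWh → $21,824.77

$27,829.57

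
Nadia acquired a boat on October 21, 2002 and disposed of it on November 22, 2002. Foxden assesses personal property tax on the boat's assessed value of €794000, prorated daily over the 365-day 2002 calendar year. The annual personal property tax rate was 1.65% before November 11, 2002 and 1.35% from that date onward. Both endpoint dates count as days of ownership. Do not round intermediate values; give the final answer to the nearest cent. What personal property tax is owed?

€1106.16

October 21 – November 10, 2002: 21 days at 1.65% → €794000 × 1.65% × 21/365 = €753.7562
November 11 – November 22, 2002: 12 days at 1.35% → €794000 × 1.35% × 12/365 = €352.4055
Total = €1106.1616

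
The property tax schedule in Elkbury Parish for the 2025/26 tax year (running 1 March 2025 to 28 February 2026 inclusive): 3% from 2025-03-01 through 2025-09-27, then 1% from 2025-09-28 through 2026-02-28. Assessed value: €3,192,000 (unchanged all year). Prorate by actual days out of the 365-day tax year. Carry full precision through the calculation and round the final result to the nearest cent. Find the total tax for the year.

2025-03-01 to 2025-09-27: 211 days at 3% → €3,192,000 × 3% × 211/365 = €55,357.1507
2025-09-28 to 2026-02-28: 154 days at 1% → €3,192,000 × 1% × 154/365 = €13,467.6164
Total = €68,824.7671

€68,824.77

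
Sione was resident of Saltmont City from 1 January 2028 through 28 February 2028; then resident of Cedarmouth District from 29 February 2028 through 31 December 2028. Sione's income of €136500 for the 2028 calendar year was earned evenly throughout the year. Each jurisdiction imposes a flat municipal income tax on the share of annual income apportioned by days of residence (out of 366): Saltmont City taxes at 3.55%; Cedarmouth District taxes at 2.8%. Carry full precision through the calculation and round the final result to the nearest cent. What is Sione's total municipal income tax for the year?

Saltmont City, 1 January – 28 February 2028: 59 days → €136500 × 3.55% × 59/366 = €781.1455
Cedarmouth District, 29 February – 31 December 2028: 307 days → €136500 × 2.8% × 307/366 = €3205.8852
Total = €3987.0307

€3987.03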